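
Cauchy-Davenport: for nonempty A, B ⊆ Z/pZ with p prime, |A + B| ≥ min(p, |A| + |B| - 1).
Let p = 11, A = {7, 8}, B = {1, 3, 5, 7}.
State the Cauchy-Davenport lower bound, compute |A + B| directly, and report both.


Cauchy-Davenport: |A + B| ≥ min(p, |A| + |B| - 1) for A, B nonempty in Z/pZ.
|A| = 2, |B| = 4, p = 11.
CD lower bound = min(11, 2 + 4 - 1) = min(11, 5) = 5.
Compute A + B mod 11 directly:
a = 7: 7+1=8, 7+3=10, 7+5=1, 7+7=3
a = 8: 8+1=9, 8+3=0, 8+5=2, 8+7=4
A + B = {0, 1, 2, 3, 4, 8, 9, 10}, so |A + B| = 8.
Verify: 8 ≥ 5? Yes ✓.

CD lower bound = 5, actual |A + B| = 8.


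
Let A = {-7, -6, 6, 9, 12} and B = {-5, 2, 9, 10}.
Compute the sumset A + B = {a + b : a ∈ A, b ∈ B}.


A + B = {a + b : a ∈ A, b ∈ B}.
Enumerate all |A|·|B| = 5·4 = 20 pairs (a, b) and collect distinct sums.
a = -7: -7+-5=-12, -7+2=-5, -7+9=2, -7+10=3
a = -6: -6+-5=-11, -6+2=-4, -6+9=3, -6+10=4
a = 6: 6+-5=1, 6+2=8, 6+9=15, 6+10=16
a = 9: 9+-5=4, 9+2=11, 9+9=18, 9+10=19
a = 12: 12+-5=7, 12+2=14, 12+9=21, 12+10=22
Collecting distinct sums: A + B = {-12, -11, -5, -4, 1, 2, 3, 4, 7, 8, 11, 14, 15, 16, 18, 19, 21, 22}
|A + B| = 18

A + B = {-12, -11, -5, -4, 1, 2, 3, 4, 7, 8, 11, 14, 15, 16, 18, 19, 21, 22}


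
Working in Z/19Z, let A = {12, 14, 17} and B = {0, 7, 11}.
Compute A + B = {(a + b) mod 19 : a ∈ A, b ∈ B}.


Work in Z/19Z: reduce every sum a + b modulo 19.
Enumerate all 9 pairs:
a = 12: 12+0=12, 12+7=0, 12+11=4
a = 14: 14+0=14, 14+7=2, 14+11=6
a = 17: 17+0=17, 17+7=5, 17+11=9
Distinct residues collected: {0, 2, 4, 5, 6, 9, 12, 14, 17}
|A + B| = 9 (out of 19 total residues).

A + B = {0, 2, 4, 5, 6, 9, 12, 14, 17}


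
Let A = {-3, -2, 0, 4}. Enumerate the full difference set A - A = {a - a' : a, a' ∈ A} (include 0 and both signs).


A - A = {a - a' : a, a' ∈ A}.
Compute a - a' for each ordered pair (a, a'):
a = -3: -3--3=0, -3--2=-1, -3-0=-3, -3-4=-7
a = -2: -2--3=1, -2--2=0, -2-0=-2, -2-4=-6
a = 0: 0--3=3, 0--2=2, 0-0=0, 0-4=-4
a = 4: 4--3=7, 4--2=6, 4-0=4, 4-4=0
Collecting distinct values (and noting 0 appears from a-a):
A - A = {-7, -6, -4, -3, -2, -1, 0, 1, 2, 3, 4, 6, 7}
|A - A| = 13

A - A = {-7, -6, -4, -3, -2, -1, 0, 1, 2, 3, 4, 6, 7}


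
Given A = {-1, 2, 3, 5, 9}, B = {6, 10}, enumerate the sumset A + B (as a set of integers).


A + B = {a + b : a ∈ A, b ∈ B}.
Enumerate all |A|·|B| = 5·2 = 10 pairs (a, b) and collect distinct sums.
a = -1: -1+6=5, -1+10=9
a = 2: 2+6=8, 2+10=12
a = 3: 3+6=9, 3+10=13
a = 5: 5+6=11, 5+10=15
a = 9: 9+6=15, 9+10=19
Collecting distinct sums: A + B = {5, 8, 9, 11, 12, 13, 15, 19}
|A + B| = 8

A + B = {5, 8, 9, 11, 12, 13, 15, 19}


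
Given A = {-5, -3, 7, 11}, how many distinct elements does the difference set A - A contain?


A - A = {a - a' : a, a' ∈ A}; |A| = 4.
Bounds: 2|A|-1 ≤ |A - A| ≤ |A|² - |A| + 1, i.e. 7 ≤ |A - A| ≤ 13.
Note: 0 ∈ A - A always (from a - a). The set is symmetric: if d ∈ A - A then -d ∈ A - A.
Enumerate nonzero differences d = a - a' with a > a' (then include -d):
Positive differences: {2, 4, 10, 12, 14, 16}
Full difference set: {0} ∪ (positive diffs) ∪ (negative diffs).
|A - A| = 1 + 2·6 = 13 (matches direct enumeration: 13).

|A - A| = 13


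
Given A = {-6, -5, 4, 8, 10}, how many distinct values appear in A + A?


A + A = {a + a' : a, a' ∈ A}; |A| = 5.
General bounds: 2|A| - 1 ≤ |A + A| ≤ |A|(|A|+1)/2, i.e. 9 ≤ |A + A| ≤ 15.
Lower bound 2|A|-1 is attained iff A is an arithmetic progression.
Enumerate sums a + a' for a ≤ a' (symmetric, so this suffices):
a = -6: -6+-6=-12, -6+-5=-11, -6+4=-2, -6+8=2, -6+10=4
a = -5: -5+-5=-10, -5+4=-1, -5+8=3, -5+10=5
a = 4: 4+4=8, 4+8=12, 4+10=14
a = 8: 8+8=16, 8+10=18
a = 10: 10+10=20
Distinct sums: {-12, -11, -10, -2, -1, 2, 3, 4, 5, 8, 12, 14, 16, 18, 20}
|A + A| = 15

|A + A| = 15


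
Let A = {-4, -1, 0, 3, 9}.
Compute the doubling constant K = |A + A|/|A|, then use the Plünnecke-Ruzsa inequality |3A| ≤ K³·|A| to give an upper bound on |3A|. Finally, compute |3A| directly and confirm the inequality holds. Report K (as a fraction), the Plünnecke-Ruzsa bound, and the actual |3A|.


|A| = 5.
Step 1: Compute A + A by enumerating all 25 pairs.
A + A = {-8, -5, -4, -2, -1, 0, 2, 3, 5, 6, 8, 9, 12, 18}, so |A + A| = 14.
Step 2: Doubling constant K = |A + A|/|A| = 14/5 = 14/5 ≈ 2.8000.
Step 3: Plünnecke-Ruzsa gives |3A| ≤ K³·|A| = (2.8000)³ · 5 ≈ 109.7600.
Step 4: Compute 3A = A + A + A directly by enumerating all triples (a,b,c) ∈ A³; |3A| = 27.
Step 5: Check 27 ≤ 109.7600? Yes ✓.

K = 14/5, Plünnecke-Ruzsa bound K³|A| ≈ 109.7600, |3A| = 27, inequality holds.


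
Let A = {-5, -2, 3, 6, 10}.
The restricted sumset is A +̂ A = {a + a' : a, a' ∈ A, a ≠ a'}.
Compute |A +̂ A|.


Restricted sumset: A +̂ A = {a + a' : a ∈ A, a' ∈ A, a ≠ a'}.
Equivalently, take A + A and drop any sum 2a that is achievable ONLY as a + a for a ∈ A (i.e. sums representable only with equal summands).
Enumerate pairs (a, a') with a < a' (symmetric, so each unordered pair gives one sum; this covers all a ≠ a'):
  -5 + -2 = -7
  -5 + 3 = -2
  -5 + 6 = 1
  -5 + 10 = 5
  -2 + 3 = 1
  -2 + 6 = 4
  -2 + 10 = 8
  3 + 6 = 9
  3 + 10 = 13
  6 + 10 = 16
Collected distinct sums: {-7, -2, 1, 4, 5, 8, 9, 13, 16}
|A +̂ A| = 9
(Reference bound: |A +̂ A| ≥ 2|A| - 3 for |A| ≥ 2, with |A| = 5 giving ≥ 7.)

|A +̂ A| = 9


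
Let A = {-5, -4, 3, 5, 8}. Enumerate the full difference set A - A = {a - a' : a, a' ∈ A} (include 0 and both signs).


A - A = {a - a' : a, a' ∈ A}.
Compute a - a' for each ordered pair (a, a'):
a = -5: -5--5=0, -5--4=-1, -5-3=-8, -5-5=-10, -5-8=-13
a = -4: -4--5=1, -4--4=0, -4-3=-7, -4-5=-9, -4-8=-12
a = 3: 3--5=8, 3--4=7, 3-3=0, 3-5=-2, 3-8=-5
a = 5: 5--5=10, 5--4=9, 5-3=2, 5-5=0, 5-8=-3
a = 8: 8--5=13, 8--4=12, 8-3=5, 8-5=3, 8-8=0
Collecting distinct values (and noting 0 appears from a-a):
A - A = {-13, -12, -10, -9, -8, -7, -5, -3, -2, -1, 0, 1, 2, 3, 5, 7, 8, 9, 10, 12, 13}
|A - A| = 21

A - A = {-13, -12, -10, -9, -8, -7, -5, -3, -2, -1, 0, 1, 2, 3, 5, 7, 8, 9, 10, 12, 13}


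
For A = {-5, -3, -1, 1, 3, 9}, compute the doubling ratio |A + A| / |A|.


|A| = 6.
Compute A + A by enumerating all 36 pairs.
A + A = {-10, -8, -6, -4, -2, 0, 2, 4, 6, 8, 10, 12, 18}, so |A + A| = 13.
K = |A + A| / |A| = 13/6 (already in lowest terms) ≈ 2.1667.
Reference: AP of size 6 gives K = 11/6 ≈ 1.8333; a fully generic set of size 6 gives K ≈ 3.5000.

|A| = 6, |A + A| = 13, K = 13/6.


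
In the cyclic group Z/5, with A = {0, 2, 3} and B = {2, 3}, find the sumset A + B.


Work in Z/5Z: reduce every sum a + b modulo 5.
Enumerate all 6 pairs:
a = 0: 0+2=2, 0+3=3
a = 2: 2+2=4, 2+3=0
a = 3: 3+2=0, 3+3=1
Distinct residues collected: {0, 1, 2, 3, 4}
|A + B| = 5 (out of 5 total residues).

A + B = {0, 1, 2, 3, 4}


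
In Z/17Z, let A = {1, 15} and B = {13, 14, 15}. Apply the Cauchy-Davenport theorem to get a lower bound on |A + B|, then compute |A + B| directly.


Cauchy-Davenport: |A + B| ≥ min(p, |A| + |B| - 1) for A, B nonempty in Z/pZ.
|A| = 2, |B| = 3, p = 17.
CD lower bound = min(17, 2 + 3 - 1) = min(17, 4) = 4.
Compute A + B mod 17 directly:
a = 1: 1+13=14, 1+14=15, 1+15=16
a = 15: 15+13=11, 15+14=12, 15+15=13
A + B = {11, 12, 13, 14, 15, 16}, so |A + B| = 6.
Verify: 6 ≥ 4? Yes ✓.

CD lower bound = 4, actual |A + B| = 6.


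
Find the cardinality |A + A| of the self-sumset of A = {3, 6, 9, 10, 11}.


A + A = {a + a' : a, a' ∈ A}; |A| = 5.
General bounds: 2|A| - 1 ≤ |A + A| ≤ |A|(|A|+1)/2, i.e. 9 ≤ |A + A| ≤ 15.
Lower bound 2|A|-1 is attained iff A is an arithmetic progression.
Enumerate sums a + a' for a ≤ a' (symmetric, so this suffices):
a = 3: 3+3=6, 3+6=9, 3+9=12, 3+10=13, 3+11=14
a = 6: 6+6=12, 6+9=15, 6+10=16, 6+11=17
a = 9: 9+9=18, 9+10=19, 9+11=20
a = 10: 10+10=20, 10+11=21
a = 11: 11+11=22
Distinct sums: {6, 9, 12, 13, 14, 15, 16, 17, 18, 19, 20, 21, 22}
|A + A| = 13

|A + A| = 13


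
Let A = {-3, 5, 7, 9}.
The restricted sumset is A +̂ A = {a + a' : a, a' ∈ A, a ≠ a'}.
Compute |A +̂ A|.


Restricted sumset: A +̂ A = {a + a' : a ∈ A, a' ∈ A, a ≠ a'}.
Equivalently, take A + A and drop any sum 2a that is achievable ONLY as a + a for a ∈ A (i.e. sums representable only with equal summands).
Enumerate pairs (a, a') with a < a' (symmetric, so each unordered pair gives one sum; this covers all a ≠ a'):
  -3 + 5 = 2
  -3 + 7 = 4
  -3 + 9 = 6
  5 + 7 = 12
  5 + 9 = 14
  7 + 9 = 16
Collected distinct sums: {2, 4, 6, 12, 14, 16}
|A +̂ A| = 6
(Reference bound: |A +̂ A| ≥ 2|A| - 3 for |A| ≥ 2, with |A| = 4 giving ≥ 5.)

|A +̂ A| = 6


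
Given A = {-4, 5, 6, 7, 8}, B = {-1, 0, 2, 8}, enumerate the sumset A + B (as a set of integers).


A + B = {a + b : a ∈ A, b ∈ B}.
Enumerate all |A|·|B| = 5·4 = 20 pairs (a, b) and collect distinct sums.
a = -4: -4+-1=-5, -4+0=-4, -4+2=-2, -4+8=4
a = 5: 5+-1=4, 5+0=5, 5+2=7, 5+8=13
a = 6: 6+-1=5, 6+0=6, 6+2=8, 6+8=14
a = 7: 7+-1=6, 7+0=7, 7+2=9, 7+8=15
a = 8: 8+-1=7, 8+0=8, 8+2=10, 8+8=16
Collecting distinct sums: A + B = {-5, -4, -2, 4, 5, 6, 7, 8, 9, 10, 13, 14, 15, 16}
|A + B| = 14

A + B = {-5, -4, -2, 4, 5, 6, 7, 8, 9, 10, 13, 14, 15, 16}


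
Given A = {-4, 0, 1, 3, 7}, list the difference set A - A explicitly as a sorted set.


A - A = {a - a' : a, a' ∈ A}.
Compute a - a' for each ordered pair (a, a'):
a = -4: -4--4=0, -4-0=-4, -4-1=-5, -4-3=-7, -4-7=-11
a = 0: 0--4=4, 0-0=0, 0-1=-1, 0-3=-3, 0-7=-7
a = 1: 1--4=5, 1-0=1, 1-1=0, 1-3=-2, 1-7=-6
a = 3: 3--4=7, 3-0=3, 3-1=2, 3-3=0, 3-7=-4
a = 7: 7--4=11, 7-0=7, 7-1=6, 7-3=4, 7-7=0
Collecting distinct values (and noting 0 appears from a-a):
A - A = {-11, -7, -6, -5, -4, -3, -2, -1, 0, 1, 2, 3, 4, 5, 6, 7, 11}
|A - A| = 17

A - A = {-11, -7, -6, -5, -4, -3, -2, -1, 0, 1, 2, 3, 4, 5, 6, 7, 11}


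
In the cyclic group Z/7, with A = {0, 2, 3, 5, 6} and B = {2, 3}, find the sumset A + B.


Work in Z/7Z: reduce every sum a + b modulo 7.
Enumerate all 10 pairs:
a = 0: 0+2=2, 0+3=3
a = 2: 2+2=4, 2+3=5
a = 3: 3+2=5, 3+3=6
a = 5: 5+2=0, 5+3=1
a = 6: 6+2=1, 6+3=2
Distinct residues collected: {0, 1, 2, 3, 4, 5, 6}
|A + B| = 7 (out of 7 total residues).

A + B = {0, 1, 2, 3, 4, 5, 6}


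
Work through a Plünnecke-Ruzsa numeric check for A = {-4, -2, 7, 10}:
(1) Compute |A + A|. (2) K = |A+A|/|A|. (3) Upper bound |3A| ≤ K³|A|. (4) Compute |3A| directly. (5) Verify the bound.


|A| = 4.
Step 1: Compute A + A by enumerating all 16 pairs.
A + A = {-8, -6, -4, 3, 5, 6, 8, 14, 17, 20}, so |A + A| = 10.
Step 2: Doubling constant K = |A + A|/|A| = 10/4 = 10/4 ≈ 2.5000.
Step 3: Plünnecke-Ruzsa gives |3A| ≤ K³·|A| = (2.5000)³ · 4 ≈ 62.5000.
Step 4: Compute 3A = A + A + A directly by enumerating all triples (a,b,c) ∈ A³; |3A| = 20.
Step 5: Check 20 ≤ 62.5000? Yes ✓.

K = 10/4, Plünnecke-Ruzsa bound K³|A| ≈ 62.5000, |3A| = 20, inequality holds.


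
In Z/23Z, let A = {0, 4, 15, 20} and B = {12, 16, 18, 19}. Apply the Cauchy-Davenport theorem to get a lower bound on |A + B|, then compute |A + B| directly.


Cauchy-Davenport: |A + B| ≥ min(p, |A| + |B| - 1) for A, B nonempty in Z/pZ.
|A| = 4, |B| = 4, p = 23.
CD lower bound = min(23, 4 + 4 - 1) = min(23, 7) = 7.
Compute A + B mod 23 directly:
a = 0: 0+12=12, 0+16=16, 0+18=18, 0+19=19
a = 4: 4+12=16, 4+16=20, 4+18=22, 4+19=0
a = 15: 15+12=4, 15+16=8, 15+18=10, 15+19=11
a = 20: 20+12=9, 20+16=13, 20+18=15, 20+19=16
A + B = {0, 4, 8, 9, 10, 11, 12, 13, 15, 16, 18, 19, 20, 22}, so |A + B| = 14.
Verify: 14 ≥ 7? Yes ✓.

CD lower bound = 7, actual |A + B| = 14.


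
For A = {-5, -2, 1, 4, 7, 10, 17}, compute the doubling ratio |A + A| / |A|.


|A| = 7.
Compute A + A by enumerating all 49 pairs.
A + A = {-10, -7, -4, -1, 2, 5, 8, 11, 12, 14, 15, 17, 18, 20, 21, 24, 27, 34}, so |A + A| = 18.
K = |A + A| / |A| = 18/7 (already in lowest terms) ≈ 2.5714.
Reference: AP of size 7 gives K = 13/7 ≈ 1.8571; a fully generic set of size 7 gives K ≈ 4.0000.

|A| = 7, |A + A| = 18, K = 18/7.


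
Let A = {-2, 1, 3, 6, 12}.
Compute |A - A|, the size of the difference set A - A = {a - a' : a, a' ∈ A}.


A - A = {a - a' : a, a' ∈ A}; |A| = 5.
Bounds: 2|A|-1 ≤ |A - A| ≤ |A|² - |A| + 1, i.e. 9 ≤ |A - A| ≤ 21.
Note: 0 ∈ A - A always (from a - a). The set is symmetric: if d ∈ A - A then -d ∈ A - A.
Enumerate nonzero differences d = a - a' with a > a' (then include -d):
Positive differences: {2, 3, 5, 6, 8, 9, 11, 14}
Full difference set: {0} ∪ (positive diffs) ∪ (negative diffs).
|A - A| = 1 + 2·8 = 17 (matches direct enumeration: 17).

|A - A| = 17


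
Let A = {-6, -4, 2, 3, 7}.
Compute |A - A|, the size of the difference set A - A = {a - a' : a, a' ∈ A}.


A - A = {a - a' : a, a' ∈ A}; |A| = 5.
Bounds: 2|A|-1 ≤ |A - A| ≤ |A|² - |A| + 1, i.e. 9 ≤ |A - A| ≤ 21.
Note: 0 ∈ A - A always (from a - a). The set is symmetric: if d ∈ A - A then -d ∈ A - A.
Enumerate nonzero differences d = a - a' with a > a' (then include -d):
Positive differences: {1, 2, 4, 5, 6, 7, 8, 9, 11, 13}
Full difference set: {0} ∪ (positive diffs) ∪ (negative diffs).
|A - A| = 1 + 2·10 = 21 (matches direct enumeration: 21).

|A - A| = 21


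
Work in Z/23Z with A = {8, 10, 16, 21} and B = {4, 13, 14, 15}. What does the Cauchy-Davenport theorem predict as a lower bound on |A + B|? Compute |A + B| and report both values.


Cauchy-Davenport: |A + B| ≥ min(p, |A| + |B| - 1) for A, B nonempty in Z/pZ.
|A| = 4, |B| = 4, p = 23.
CD lower bound = min(23, 4 + 4 - 1) = min(23, 7) = 7.
Compute A + B mod 23 directly:
a = 8: 8+4=12, 8+13=21, 8+14=22, 8+15=0
a = 10: 10+4=14, 10+13=0, 10+14=1, 10+15=2
a = 16: 16+4=20, 16+13=6, 16+14=7, 16+15=8
a = 21: 21+4=2, 21+13=11, 21+14=12, 21+15=13
A + B = {0, 1, 2, 6, 7, 8, 11, 12, 13, 14, 20, 21, 22}, so |A + B| = 13.
Verify: 13 ≥ 7? Yes ✓.

CD lower bound = 7, actual |A + B| = 13.


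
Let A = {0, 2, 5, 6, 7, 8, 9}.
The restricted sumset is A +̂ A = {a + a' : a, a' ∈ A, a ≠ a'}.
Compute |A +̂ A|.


Restricted sumset: A +̂ A = {a + a' : a ∈ A, a' ∈ A, a ≠ a'}.
Equivalently, take A + A and drop any sum 2a that is achievable ONLY as a + a for a ∈ A (i.e. sums representable only with equal summands).
Enumerate pairs (a, a') with a < a' (symmetric, so each unordered pair gives one sum; this covers all a ≠ a'):
  0 + 2 = 2
  0 + 5 = 5
  0 + 6 = 6
  0 + 7 = 7
  0 + 8 = 8
  0 + 9 = 9
  2 + 5 = 7
  2 + 6 = 8
  2 + 7 = 9
  2 + 8 = 10
  2 + 9 = 11
  5 + 6 = 11
  5 + 7 = 12
  5 + 8 = 13
  5 + 9 = 14
  6 + 7 = 13
  6 + 8 = 14
  6 + 9 = 15
  7 + 8 = 15
  7 + 9 = 16
  8 + 9 = 17
Collected distinct sums: {2, 5, 6, 7, 8, 9, 10, 11, 12, 13, 14, 15, 16, 17}
|A +̂ A| = 14
(Reference bound: |A +̂ A| ≥ 2|A| - 3 for |A| ≥ 2, with |A| = 7 giving ≥ 11.)

|A +̂ A| = 14


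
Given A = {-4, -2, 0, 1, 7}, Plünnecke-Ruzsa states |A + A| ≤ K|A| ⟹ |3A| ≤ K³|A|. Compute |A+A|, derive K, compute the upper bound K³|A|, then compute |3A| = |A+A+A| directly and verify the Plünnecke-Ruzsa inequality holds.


|A| = 5.
Step 1: Compute A + A by enumerating all 25 pairs.
A + A = {-8, -6, -4, -3, -2, -1, 0, 1, 2, 3, 5, 7, 8, 14}, so |A + A| = 14.
Step 2: Doubling constant K = |A + A|/|A| = 14/5 = 14/5 ≈ 2.8000.
Step 3: Plünnecke-Ruzsa gives |3A| ≤ K³·|A| = (2.8000)³ · 5 ≈ 109.7600.
Step 4: Compute 3A = A + A + A directly by enumerating all triples (a,b,c) ∈ A³; |3A| = 25.
Step 5: Check 25 ≤ 109.7600? Yes ✓.

K = 14/5, Plünnecke-Ruzsa bound K³|A| ≈ 109.7600, |3A| = 25, inequality holds.


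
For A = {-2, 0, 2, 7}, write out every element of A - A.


A - A = {a - a' : a, a' ∈ A}.
Compute a - a' for each ordered pair (a, a'):
a = -2: -2--2=0, -2-0=-2, -2-2=-4, -2-7=-9
a = 0: 0--2=2, 0-0=0, 0-2=-2, 0-7=-7
a = 2: 2--2=4, 2-0=2, 2-2=0, 2-7=-5
a = 7: 7--2=9, 7-0=7, 7-2=5, 7-7=0
Collecting distinct values (and noting 0 appears from a-a):
A - A = {-9, -7, -5, -4, -2, 0, 2, 4, 5, 7, 9}
|A - A| = 11

A - A = {-9, -7, -5, -4, -2, 0, 2, 4, 5, 7, 9}


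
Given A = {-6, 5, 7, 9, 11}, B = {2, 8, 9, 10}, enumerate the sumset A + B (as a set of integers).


A + B = {a + b : a ∈ A, b ∈ B}.
Enumerate all |A|·|B| = 5·4 = 20 pairs (a, b) and collect distinct sums.
a = -6: -6+2=-4, -6+8=2, -6+9=3, -6+10=4
a = 5: 5+2=7, 5+8=13, 5+9=14, 5+10=15
a = 7: 7+2=9, 7+8=15, 7+9=16, 7+10=17
a = 9: 9+2=11, 9+8=17, 9+9=18, 9+10=19
a = 11: 11+2=13, 11+8=19, 11+9=20, 11+10=21
Collecting distinct sums: A + B = {-4, 2, 3, 4, 7, 9, 11, 13, 14, 15, 16, 17, 18, 19, 20, 21}
|A + B| = 16

A + B = {-4, 2, 3, 4, 7, 9, 11, 13, 14, 15, 16, 17, 18, 19, 20, 21}


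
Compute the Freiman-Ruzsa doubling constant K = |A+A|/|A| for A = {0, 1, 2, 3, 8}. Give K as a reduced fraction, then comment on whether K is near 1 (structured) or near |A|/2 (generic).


|A| = 5.
Compute A + A by enumerating all 25 pairs.
A + A = {0, 1, 2, 3, 4, 5, 6, 8, 9, 10, 11, 16}, so |A + A| = 12.
K = |A + A| / |A| = 12/5 (already in lowest terms) ≈ 2.4000.
Reference: AP of size 5 gives K = 9/5 ≈ 1.8000; a fully generic set of size 5 gives K ≈ 3.0000.

|A| = 5, |A + A| = 12, K = 12/5.


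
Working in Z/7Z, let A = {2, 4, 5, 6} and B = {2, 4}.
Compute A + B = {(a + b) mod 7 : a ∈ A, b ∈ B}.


Work in Z/7Z: reduce every sum a + b modulo 7.
Enumerate all 8 pairs:
a = 2: 2+2=4, 2+4=6
a = 4: 4+2=6, 4+4=1
a = 5: 5+2=0, 5+4=2
a = 6: 6+2=1, 6+4=3
Distinct residues collected: {0, 1, 2, 3, 4, 6}
|A + B| = 6 (out of 7 total residues).

A + B = {0, 1, 2, 3, 4, 6}


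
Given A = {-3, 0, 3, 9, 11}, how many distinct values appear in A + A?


A + A = {a + a' : a, a' ∈ A}; |A| = 5.
General bounds: 2|A| - 1 ≤ |A + A| ≤ |A|(|A|+1)/2, i.e. 9 ≤ |A + A| ≤ 15.
Lower bound 2|A|-1 is attained iff A is an arithmetic progression.
Enumerate sums a + a' for a ≤ a' (symmetric, so this suffices):
a = -3: -3+-3=-6, -3+0=-3, -3+3=0, -3+9=6, -3+11=8
a = 0: 0+0=0, 0+3=3, 0+9=9, 0+11=11
a = 3: 3+3=6, 3+9=12, 3+11=14
a = 9: 9+9=18, 9+11=20
a = 11: 11+11=22
Distinct sums: {-6, -3, 0, 3, 6, 8, 9, 11, 12, 14, 18, 20, 22}
|A + A| = 13

|A + A| = 13


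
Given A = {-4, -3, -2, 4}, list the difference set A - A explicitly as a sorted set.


A - A = {a - a' : a, a' ∈ A}.
Compute a - a' for each ordered pair (a, a'):
a = -4: -4--4=0, -4--3=-1, -4--2=-2, -4-4=-8
a = -3: -3--4=1, -3--3=0, -3--2=-1, -3-4=-7
a = -2: -2--4=2, -2--3=1, -2--2=0, -2-4=-6
a = 4: 4--4=8, 4--3=7, 4--2=6, 4-4=0
Collecting distinct values (and noting 0 appears from a-a):
A - A = {-8, -7, -6, -2, -1, 0, 1, 2, 6, 7, 8}
|A - A| = 11

A - A = {-8, -7, -6, -2, -1, 0, 1, 2, 6, 7, 8}


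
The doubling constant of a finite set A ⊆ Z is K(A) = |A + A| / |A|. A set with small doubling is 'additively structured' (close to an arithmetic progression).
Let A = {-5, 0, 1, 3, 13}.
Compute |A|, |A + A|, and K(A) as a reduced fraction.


|A| = 5.
Compute A + A by enumerating all 25 pairs.
A + A = {-10, -5, -4, -2, 0, 1, 2, 3, 4, 6, 8, 13, 14, 16, 26}, so |A + A| = 15.
K = |A + A| / |A| = 15/5 = 3/1 ≈ 3.0000.
Reference: AP of size 5 gives K = 9/5 ≈ 1.8000; a fully generic set of size 5 gives K ≈ 3.0000.

|A| = 5, |A + A| = 15, K = 15/5 = 3/1.


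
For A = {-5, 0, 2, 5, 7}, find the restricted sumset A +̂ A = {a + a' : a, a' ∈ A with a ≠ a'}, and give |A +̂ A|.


Restricted sumset: A +̂ A = {a + a' : a ∈ A, a' ∈ A, a ≠ a'}.
Equivalently, take A + A and drop any sum 2a that is achievable ONLY as a + a for a ∈ A (i.e. sums representable only with equal summands).
Enumerate pairs (a, a') with a < a' (symmetric, so each unordered pair gives one sum; this covers all a ≠ a'):
  -5 + 0 = -5
  -5 + 2 = -3
  -5 + 5 = 0
  -5 + 7 = 2
  0 + 2 = 2
  0 + 5 = 5
  0 + 7 = 7
  2 + 5 = 7
  2 + 7 = 9
  5 + 7 = 12
Collected distinct sums: {-5, -3, 0, 2, 5, 7, 9, 12}
|A +̂ A| = 8
(Reference bound: |A +̂ A| ≥ 2|A| - 3 for |A| ≥ 2, with |A| = 5 giving ≥ 7.)

|A +̂ A| = 8


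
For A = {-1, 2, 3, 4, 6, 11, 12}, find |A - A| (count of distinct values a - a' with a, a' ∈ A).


A - A = {a - a' : a, a' ∈ A}; |A| = 7.
Bounds: 2|A|-1 ≤ |A - A| ≤ |A|² - |A| + 1, i.e. 13 ≤ |A - A| ≤ 43.
Note: 0 ∈ A - A always (from a - a). The set is symmetric: if d ∈ A - A then -d ∈ A - A.
Enumerate nonzero differences d = a - a' with a > a' (then include -d):
Positive differences: {1, 2, 3, 4, 5, 6, 7, 8, 9, 10, 12, 13}
Full difference set: {0} ∪ (positive diffs) ∪ (negative diffs).
|A - A| = 1 + 2·12 = 25 (matches direct enumeration: 25).

|A - A| = 25


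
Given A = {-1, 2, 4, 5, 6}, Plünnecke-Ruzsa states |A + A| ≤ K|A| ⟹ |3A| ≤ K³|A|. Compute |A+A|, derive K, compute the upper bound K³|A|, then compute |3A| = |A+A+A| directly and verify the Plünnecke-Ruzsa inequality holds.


|A| = 5.
Step 1: Compute A + A by enumerating all 25 pairs.
A + A = {-2, 1, 3, 4, 5, 6, 7, 8, 9, 10, 11, 12}, so |A + A| = 12.
Step 2: Doubling constant K = |A + A|/|A| = 12/5 = 12/5 ≈ 2.4000.
Step 3: Plünnecke-Ruzsa gives |3A| ≤ K³·|A| = (2.4000)³ · 5 ≈ 69.1200.
Step 4: Compute 3A = A + A + A directly by enumerating all triples (a,b,c) ∈ A³; |3A| = 19.
Step 5: Check 19 ≤ 69.1200? Yes ✓.

K = 12/5, Plünnecke-Ruzsa bound K³|A| ≈ 69.1200, |3A| = 19, inequality holds.


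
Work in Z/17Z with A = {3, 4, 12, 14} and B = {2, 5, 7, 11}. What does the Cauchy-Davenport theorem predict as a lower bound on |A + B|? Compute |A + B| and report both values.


Cauchy-Davenport: |A + B| ≥ min(p, |A| + |B| - 1) for A, B nonempty in Z/pZ.
|A| = 4, |B| = 4, p = 17.
CD lower bound = min(17, 4 + 4 - 1) = min(17, 7) = 7.
Compute A + B mod 17 directly:
a = 3: 3+2=5, 3+5=8, 3+7=10, 3+11=14
a = 4: 4+2=6, 4+5=9, 4+7=11, 4+11=15
a = 12: 12+2=14, 12+5=0, 12+7=2, 12+11=6
a = 14: 14+2=16, 14+5=2, 14+7=4, 14+11=8
A + B = {0, 2, 4, 5, 6, 8, 9, 10, 11, 14, 15, 16}, so |A + B| = 12.
Verify: 12 ≥ 7? Yes ✓.

CD lower bound = 7, actual |A + B| = 12.


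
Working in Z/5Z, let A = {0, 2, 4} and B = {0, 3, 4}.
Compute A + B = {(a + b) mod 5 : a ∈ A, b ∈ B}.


Work in Z/5Z: reduce every sum a + b modulo 5.
Enumerate all 9 pairs:
a = 0: 0+0=0, 0+3=3, 0+4=4
a = 2: 2+0=2, 2+3=0, 2+4=1
a = 4: 4+0=4, 4+3=2, 4+4=3
Distinct residues collected: {0, 1, 2, 3, 4}
|A + B| = 5 (out of 5 total residues).

A + B = {0, 1, 2, 3, 4}


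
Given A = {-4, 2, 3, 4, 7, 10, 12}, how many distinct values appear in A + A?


A + A = {a + a' : a, a' ∈ A}; |A| = 7.
General bounds: 2|A| - 1 ≤ |A + A| ≤ |A|(|A|+1)/2, i.e. 13 ≤ |A + A| ≤ 28.
Lower bound 2|A|-1 is attained iff A is an arithmetic progression.
Enumerate sums a + a' for a ≤ a' (symmetric, so this suffices):
a = -4: -4+-4=-8, -4+2=-2, -4+3=-1, -4+4=0, -4+7=3, -4+10=6, -4+12=8
a = 2: 2+2=4, 2+3=5, 2+4=6, 2+7=9, 2+10=12, 2+12=14
a = 3: 3+3=6, 3+4=7, 3+7=10, 3+10=13, 3+12=15
a = 4: 4+4=8, 4+7=11, 4+10=14, 4+12=16
a = 7: 7+7=14, 7+10=17, 7+12=19
a = 10: 10+10=20, 10+12=22
a = 12: 12+12=24
Distinct sums: {-8, -2, -1, 0, 3, 4, 5, 6, 7, 8, 9, 10, 11, 12, 13, 14, 15, 16, 17, 19, 20, 22, 24}
|A + A| = 23

|A + A| = 23


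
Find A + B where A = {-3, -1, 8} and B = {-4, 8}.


A + B = {a + b : a ∈ A, b ∈ B}.
Enumerate all |A|·|B| = 3·2 = 6 pairs (a, b) and collect distinct sums.
a = -3: -3+-4=-7, -3+8=5
a = -1: -1+-4=-5, -1+8=7
a = 8: 8+-4=4, 8+8=16
Collecting distinct sums: A + B = {-7, -5, 4, 5, 7, 16}
|A + B| = 6

A + B = {-7, -5, 4, 5, 7, 16}


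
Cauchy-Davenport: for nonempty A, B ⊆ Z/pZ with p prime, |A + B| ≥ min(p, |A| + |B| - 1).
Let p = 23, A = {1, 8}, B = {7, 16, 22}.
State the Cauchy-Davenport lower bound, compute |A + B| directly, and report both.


Cauchy-Davenport: |A + B| ≥ min(p, |A| + |B| - 1) for A, B nonempty in Z/pZ.
|A| = 2, |B| = 3, p = 23.
CD lower bound = min(23, 2 + 3 - 1) = min(23, 4) = 4.
Compute A + B mod 23 directly:
a = 1: 1+7=8, 1+16=17, 1+22=0
a = 8: 8+7=15, 8+16=1, 8+22=7
A + B = {0, 1, 7, 8, 15, 17}, so |A + B| = 6.
Verify: 6 ≥ 4? Yes ✓.

CD lower bound = 4, actual |A + B| = 6.


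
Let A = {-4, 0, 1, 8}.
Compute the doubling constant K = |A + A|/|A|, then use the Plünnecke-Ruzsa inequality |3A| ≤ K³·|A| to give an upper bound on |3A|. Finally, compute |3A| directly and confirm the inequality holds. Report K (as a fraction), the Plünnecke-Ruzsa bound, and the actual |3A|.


|A| = 4.
Step 1: Compute A + A by enumerating all 16 pairs.
A + A = {-8, -4, -3, 0, 1, 2, 4, 8, 9, 16}, so |A + A| = 10.
Step 2: Doubling constant K = |A + A|/|A| = 10/4 = 10/4 ≈ 2.5000.
Step 3: Plünnecke-Ruzsa gives |3A| ≤ K³·|A| = (2.5000)³ · 4 ≈ 62.5000.
Step 4: Compute 3A = A + A + A directly by enumerating all triples (a,b,c) ∈ A³; |3A| = 19.
Step 5: Check 19 ≤ 62.5000? Yes ✓.

K = 10/4, Plünnecke-Ruzsa bound K³|A| ≈ 62.5000, |3A| = 19, inequality holds.


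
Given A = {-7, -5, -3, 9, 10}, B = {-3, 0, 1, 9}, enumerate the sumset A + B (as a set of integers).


A + B = {a + b : a ∈ A, b ∈ B}.
Enumerate all |A|·|B| = 5·4 = 20 pairs (a, b) and collect distinct sums.
a = -7: -7+-3=-10, -7+0=-7, -7+1=-6, -7+9=2
a = -5: -5+-3=-8, -5+0=-5, -5+1=-4, -5+9=4
a = -3: -3+-3=-6, -3+0=-3, -3+1=-2, -3+9=6
a = 9: 9+-3=6, 9+0=9, 9+1=10, 9+9=18
a = 10: 10+-3=7, 10+0=10, 10+1=11, 10+9=19
Collecting distinct sums: A + B = {-10, -8, -7, -6, -5, -4, -3, -2, 2, 4, 6, 7, 9, 10, 11, 18, 19}
|A + B| = 17

A + B = {-10, -8, -7, -6, -5, -4, -3, -2, 2, 4, 6, 7, 9, 10, 11, 18, 19}


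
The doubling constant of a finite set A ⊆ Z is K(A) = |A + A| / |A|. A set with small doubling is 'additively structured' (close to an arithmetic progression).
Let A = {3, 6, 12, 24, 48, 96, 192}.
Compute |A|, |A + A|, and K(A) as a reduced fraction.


|A| = 7.
Compute A + A by enumerating all 49 pairs.
A + A = {6, 9, 12, 15, 18, 24, 27, 30, 36, 48, 51, 54, 60, 72, 96, 99, 102, 108, 120, 144, 192, 195, 198, 204, 216, 240, 288, 384}, so |A + A| = 28.
K = |A + A| / |A| = 28/7 = 4/1 ≈ 4.0000.
Reference: AP of size 7 gives K = 13/7 ≈ 1.8571; a fully generic set of size 7 gives K ≈ 4.0000.

|A| = 7, |A + A| = 28, K = 28/7 = 4/1.


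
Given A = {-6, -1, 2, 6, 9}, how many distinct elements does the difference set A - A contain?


A - A = {a - a' : a, a' ∈ A}; |A| = 5.
Bounds: 2|A|-1 ≤ |A - A| ≤ |A|² - |A| + 1, i.e. 9 ≤ |A - A| ≤ 21.
Note: 0 ∈ A - A always (from a - a). The set is symmetric: if d ∈ A - A then -d ∈ A - A.
Enumerate nonzero differences d = a - a' with a > a' (then include -d):
Positive differences: {3, 4, 5, 7, 8, 10, 12, 15}
Full difference set: {0} ∪ (positive diffs) ∪ (negative diffs).
|A - A| = 1 + 2·8 = 17 (matches direct enumeration: 17).

|A - A| = 17


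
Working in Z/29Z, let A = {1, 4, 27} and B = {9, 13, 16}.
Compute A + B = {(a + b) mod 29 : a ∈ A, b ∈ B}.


Work in Z/29Z: reduce every sum a + b modulo 29.
Enumerate all 9 pairs:
a = 1: 1+9=10, 1+13=14, 1+16=17
a = 4: 4+9=13, 4+13=17, 4+16=20
a = 27: 27+9=7, 27+13=11, 27+16=14
Distinct residues collected: {7, 10, 11, 13, 14, 17, 20}
|A + B| = 7 (out of 29 total residues).

A + B = {7, 10, 11, 13, 14, 17, 20}


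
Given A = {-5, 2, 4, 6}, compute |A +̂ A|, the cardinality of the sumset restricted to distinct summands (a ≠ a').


Restricted sumset: A +̂ A = {a + a' : a ∈ A, a' ∈ A, a ≠ a'}.
Equivalently, take A + A and drop any sum 2a that is achievable ONLY as a + a for a ∈ A (i.e. sums representable only with equal summands).
Enumerate pairs (a, a') with a < a' (symmetric, so each unordered pair gives one sum; this covers all a ≠ a'):
  -5 + 2 = -3
  -5 + 4 = -1
  -5 + 6 = 1
  2 + 4 = 6
  2 + 6 = 8
  4 + 6 = 10
Collected distinct sums: {-3, -1, 1, 6, 8, 10}
|A +̂ A| = 6
(Reference bound: |A +̂ A| ≥ 2|A| - 3 for |A| ≥ 2, with |A| = 4 giving ≥ 5.)

|A +̂ A| = 6


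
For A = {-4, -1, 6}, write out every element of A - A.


A - A = {a - a' : a, a' ∈ A}.
Compute a - a' for each ordered pair (a, a'):
a = -4: -4--4=0, -4--1=-3, -4-6=-10
a = -1: -1--4=3, -1--1=0, -1-6=-7
a = 6: 6--4=10, 6--1=7, 6-6=0
Collecting distinct values (and noting 0 appears from a-a):
A - A = {-10, -7, -3, 0, 3, 7, 10}
|A - A| = 7

A - A = {-10, -7, -3, 0, 3, 7, 10}


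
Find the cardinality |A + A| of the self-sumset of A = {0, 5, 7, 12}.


A + A = {a + a' : a, a' ∈ A}; |A| = 4.
General bounds: 2|A| - 1 ≤ |A + A| ≤ |A|(|A|+1)/2, i.e. 7 ≤ |A + A| ≤ 10.
Lower bound 2|A|-1 is attained iff A is an arithmetic progression.
Enumerate sums a + a' for a ≤ a' (symmetric, so this suffices):
a = 0: 0+0=0, 0+5=5, 0+7=7, 0+12=12
a = 5: 5+5=10, 5+7=12, 5+12=17
a = 7: 7+7=14, 7+12=19
a = 12: 12+12=24
Distinct sums: {0, 5, 7, 10, 12, 14, 17, 19, 24}
|A + A| = 9

|A + A| = 9


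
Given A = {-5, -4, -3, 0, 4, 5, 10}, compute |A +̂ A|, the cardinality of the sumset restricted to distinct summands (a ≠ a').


Restricted sumset: A +̂ A = {a + a' : a ∈ A, a' ∈ A, a ≠ a'}.
Equivalently, take A + A and drop any sum 2a that is achievable ONLY as a + a for a ∈ A (i.e. sums representable only with equal summands).
Enumerate pairs (a, a') with a < a' (symmetric, so each unordered pair gives one sum; this covers all a ≠ a'):
  -5 + -4 = -9
  -5 + -3 = -8
  -5 + 0 = -5
  -5 + 4 = -1
  -5 + 5 = 0
  -5 + 10 = 5
  -4 + -3 = -7
  -4 + 0 = -4
  -4 + 4 = 0
  -4 + 5 = 1
  -4 + 10 = 6
  -3 + 0 = -3
  -3 + 4 = 1
  -3 + 5 = 2
  -3 + 10 = 7
  0 + 4 = 4
  0 + 5 = 5
  0 + 10 = 10
  4 + 5 = 9
  4 + 10 = 14
  5 + 10 = 15
Collected distinct sums: {-9, -8, -7, -5, -4, -3, -1, 0, 1, 2, 4, 5, 6, 7, 9, 10, 14, 15}
|A +̂ A| = 18
(Reference bound: |A +̂ A| ≥ 2|A| - 3 for |A| ≥ 2, with |A| = 7 giving ≥ 11.)

|A +̂ A| = 18


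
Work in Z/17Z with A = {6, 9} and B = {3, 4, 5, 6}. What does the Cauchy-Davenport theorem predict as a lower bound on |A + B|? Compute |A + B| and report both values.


Cauchy-Davenport: |A + B| ≥ min(p, |A| + |B| - 1) for A, B nonempty in Z/pZ.
|A| = 2, |B| = 4, p = 17.
CD lower bound = min(17, 2 + 4 - 1) = min(17, 5) = 5.
Compute A + B mod 17 directly:
a = 6: 6+3=9, 6+4=10, 6+5=11, 6+6=12
a = 9: 9+3=12, 9+4=13, 9+5=14, 9+6=15
A + B = {9, 10, 11, 12, 13, 14, 15}, so |A + B| = 7.
Verify: 7 ≥ 5? Yes ✓.

CD lower bound = 5, actual |A + B| = 7.


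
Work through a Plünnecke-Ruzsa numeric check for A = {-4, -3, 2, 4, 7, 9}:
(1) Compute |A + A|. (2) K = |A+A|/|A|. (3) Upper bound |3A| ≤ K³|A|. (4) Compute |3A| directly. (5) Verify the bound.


|A| = 6.
Step 1: Compute A + A by enumerating all 36 pairs.
A + A = {-8, -7, -6, -2, -1, 0, 1, 3, 4, 5, 6, 8, 9, 11, 13, 14, 16, 18}, so |A + A| = 18.
Step 2: Doubling constant K = |A + A|/|A| = 18/6 = 18/6 ≈ 3.0000.
Step 3: Plünnecke-Ruzsa gives |3A| ≤ K³·|A| = (3.0000)³ · 6 ≈ 162.0000.
Step 4: Compute 3A = A + A + A directly by enumerating all triples (a,b,c) ∈ A³; |3A| = 35.
Step 5: Check 35 ≤ 162.0000? Yes ✓.

K = 18/6, Plünnecke-Ruzsa bound K³|A| ≈ 162.0000, |3A| = 35, inequality holds.


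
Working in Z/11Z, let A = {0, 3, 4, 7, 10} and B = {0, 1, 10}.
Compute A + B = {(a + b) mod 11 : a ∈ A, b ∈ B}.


Work in Z/11Z: reduce every sum a + b modulo 11.
Enumerate all 15 pairs:
a = 0: 0+0=0, 0+1=1, 0+10=10
a = 3: 3+0=3, 3+1=4, 3+10=2
a = 4: 4+0=4, 4+1=5, 4+10=3
a = 7: 7+0=7, 7+1=8, 7+10=6
a = 10: 10+0=10, 10+1=0, 10+10=9
Distinct residues collected: {0, 1, 2, 3, 4, 5, 6, 7, 8, 9, 10}
|A + B| = 11 (out of 11 total residues).

A + B = {0, 1, 2, 3, 4, 5, 6, 7, 8, 9, 10}


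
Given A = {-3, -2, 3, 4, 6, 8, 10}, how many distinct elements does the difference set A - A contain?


A - A = {a - a' : a, a' ∈ A}; |A| = 7.
Bounds: 2|A|-1 ≤ |A - A| ≤ |A|² - |A| + 1, i.e. 13 ≤ |A - A| ≤ 43.
Note: 0 ∈ A - A always (from a - a). The set is symmetric: if d ∈ A - A then -d ∈ A - A.
Enumerate nonzero differences d = a - a' with a > a' (then include -d):
Positive differences: {1, 2, 3, 4, 5, 6, 7, 8, 9, 10, 11, 12, 13}
Full difference set: {0} ∪ (positive diffs) ∪ (negative diffs).
|A - A| = 1 + 2·13 = 27 (matches direct enumeration: 27).

|A - A| = 27


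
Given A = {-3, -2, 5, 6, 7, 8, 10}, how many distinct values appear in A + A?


A + A = {a + a' : a, a' ∈ A}; |A| = 7.
General bounds: 2|A| - 1 ≤ |A + A| ≤ |A|(|A|+1)/2, i.e. 13 ≤ |A + A| ≤ 28.
Lower bound 2|A|-1 is attained iff A is an arithmetic progression.
Enumerate sums a + a' for a ≤ a' (symmetric, so this suffices):
a = -3: -3+-3=-6, -3+-2=-5, -3+5=2, -3+6=3, -3+7=4, -3+8=5, -3+10=7
a = -2: -2+-2=-4, -2+5=3, -2+6=4, -2+7=5, -2+8=6, -2+10=8
a = 5: 5+5=10, 5+6=11, 5+7=12, 5+8=13, 5+10=15
a = 6: 6+6=12, 6+7=13, 6+8=14, 6+10=16
a = 7: 7+7=14, 7+8=15, 7+10=17
a = 8: 8+8=16, 8+10=18
a = 10: 10+10=20
Distinct sums: {-6, -5, -4, 2, 3, 4, 5, 6, 7, 8, 10, 11, 12, 13, 14, 15, 16, 17, 18, 20}
|A + A| = 20

|A + A| = 20


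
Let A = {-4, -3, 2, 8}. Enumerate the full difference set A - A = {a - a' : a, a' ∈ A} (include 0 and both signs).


A - A = {a - a' : a, a' ∈ A}.
Compute a - a' for each ordered pair (a, a'):
a = -4: -4--4=0, -4--3=-1, -4-2=-6, -4-8=-12
a = -3: -3--4=1, -3--3=0, -3-2=-5, -3-8=-11
a = 2: 2--4=6, 2--3=5, 2-2=0, 2-8=-6
a = 8: 8--4=12, 8--3=11, 8-2=6, 8-8=0
Collecting distinct values (and noting 0 appears from a-a):
A - A = {-12, -11, -6, -5, -1, 0, 1, 5, 6, 11, 12}
|A - A| = 11

A - A = {-12, -11, -6, -5, -1, 0, 1, 5, 6, 11, 12}


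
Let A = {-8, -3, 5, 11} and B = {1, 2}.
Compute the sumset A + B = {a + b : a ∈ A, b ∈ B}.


A + B = {a + b : a ∈ A, b ∈ B}.
Enumerate all |A|·|B| = 4·2 = 8 pairs (a, b) and collect distinct sums.
a = -8: -8+1=-7, -8+2=-6
a = -3: -3+1=-2, -3+2=-1
a = 5: 5+1=6, 5+2=7
a = 11: 11+1=12, 11+2=13
Collecting distinct sums: A + B = {-7, -6, -2, -1, 6, 7, 12, 13}
|A + B| = 8

A + B = {-7, -6, -2, -1, 6, 7, 12, 13}


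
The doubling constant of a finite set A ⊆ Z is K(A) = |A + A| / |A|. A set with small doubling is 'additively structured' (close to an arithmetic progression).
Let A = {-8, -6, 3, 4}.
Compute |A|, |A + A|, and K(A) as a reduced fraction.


|A| = 4.
Compute A + A by enumerating all 16 pairs.
A + A = {-16, -14, -12, -5, -4, -3, -2, 6, 7, 8}, so |A + A| = 10.
K = |A + A| / |A| = 10/4 = 5/2 ≈ 2.5000.
Reference: AP of size 4 gives K = 7/4 ≈ 1.7500; a fully generic set of size 4 gives K ≈ 2.5000.

|A| = 4, |A + A| = 10, K = 10/4 = 5/2.


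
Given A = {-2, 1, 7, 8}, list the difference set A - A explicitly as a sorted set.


A - A = {a - a' : a, a' ∈ A}.
Compute a - a' for each ordered pair (a, a'):
a = -2: -2--2=0, -2-1=-3, -2-7=-9, -2-8=-10
a = 1: 1--2=3, 1-1=0, 1-7=-6, 1-8=-7
a = 7: 7--2=9, 7-1=6, 7-7=0, 7-8=-1
a = 8: 8--2=10, 8-1=7, 8-7=1, 8-8=0
Collecting distinct values (and noting 0 appears from a-a):
A - A = {-10, -9, -7, -6, -3, -1, 0, 1, 3, 6, 7, 9, 10}
|A - A| = 13

A - A = {-10, -9, -7, -6, -3, -1, 0, 1, 3, 6, 7, 9, 10}


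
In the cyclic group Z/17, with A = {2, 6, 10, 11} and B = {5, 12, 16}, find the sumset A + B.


Work in Z/17Z: reduce every sum a + b modulo 17.
Enumerate all 12 pairs:
a = 2: 2+5=7, 2+12=14, 2+16=1
a = 6: 6+5=11, 6+12=1, 6+16=5
a = 10: 10+5=15, 10+12=5, 10+16=9
a = 11: 11+5=16, 11+12=6, 11+16=10
Distinct residues collected: {1, 5, 6, 7, 9, 10, 11, 14, 15, 16}
|A + B| = 10 (out of 17 total residues).

A + B = {1, 5, 6, 7, 9, 10, 11, 14, 15, 16}


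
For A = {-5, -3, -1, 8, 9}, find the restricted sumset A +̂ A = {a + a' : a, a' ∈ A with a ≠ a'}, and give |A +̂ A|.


Restricted sumset: A +̂ A = {a + a' : a ∈ A, a' ∈ A, a ≠ a'}.
Equivalently, take A + A and drop any sum 2a that is achievable ONLY as a + a for a ∈ A (i.e. sums representable only with equal summands).
Enumerate pairs (a, a') with a < a' (symmetric, so each unordered pair gives one sum; this covers all a ≠ a'):
  -5 + -3 = -8
  -5 + -1 = -6
  -5 + 8 = 3
  -5 + 9 = 4
  -3 + -1 = -4
  -3 + 8 = 5
  -3 + 9 = 6
  -1 + 8 = 7
  -1 + 9 = 8
  8 + 9 = 17
Collected distinct sums: {-8, -6, -4, 3, 4, 5, 6, 7, 8, 17}
|A +̂ A| = 10
(Reference bound: |A +̂ A| ≥ 2|A| - 3 for |A| ≥ 2, with |A| = 5 giving ≥ 7.)

|A +̂ A| = 10


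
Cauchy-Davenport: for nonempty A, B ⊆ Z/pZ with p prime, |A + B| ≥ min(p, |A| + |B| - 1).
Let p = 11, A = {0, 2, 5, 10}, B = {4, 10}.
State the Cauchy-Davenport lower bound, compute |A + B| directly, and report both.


Cauchy-Davenport: |A + B| ≥ min(p, |A| + |B| - 1) for A, B nonempty in Z/pZ.
|A| = 4, |B| = 2, p = 11.
CD lower bound = min(11, 4 + 2 - 1) = min(11, 5) = 5.
Compute A + B mod 11 directly:
a = 0: 0+4=4, 0+10=10
a = 2: 2+4=6, 2+10=1
a = 5: 5+4=9, 5+10=4
a = 10: 10+4=3, 10+10=9
A + B = {1, 3, 4, 6, 9, 10}, so |A + B| = 6.
Verify: 6 ≥ 5? Yes ✓.

CD lower bound = 5, actual |A + B| = 6.


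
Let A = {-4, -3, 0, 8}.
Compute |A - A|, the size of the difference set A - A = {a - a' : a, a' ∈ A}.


A - A = {a - a' : a, a' ∈ A}; |A| = 4.
Bounds: 2|A|-1 ≤ |A - A| ≤ |A|² - |A| + 1, i.e. 7 ≤ |A - A| ≤ 13.
Note: 0 ∈ A - A always (from a - a). The set is symmetric: if d ∈ A - A then -d ∈ A - A.
Enumerate nonzero differences d = a - a' with a > a' (then include -d):
Positive differences: {1, 3, 4, 8, 11, 12}
Full difference set: {0} ∪ (positive diffs) ∪ (negative diffs).
|A - A| = 1 + 2·6 = 13 (matches direct enumeration: 13).

|A - A| = 13


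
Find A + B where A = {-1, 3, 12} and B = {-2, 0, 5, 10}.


A + B = {a + b : a ∈ A, b ∈ B}.
Enumerate all |A|·|B| = 3·4 = 12 pairs (a, b) and collect distinct sums.
a = -1: -1+-2=-3, -1+0=-1, -1+5=4, -1+10=9
a = 3: 3+-2=1, 3+0=3, 3+5=8, 3+10=13
a = 12: 12+-2=10, 12+0=12, 12+5=17, 12+10=22
Collecting distinct sums: A + B = {-3, -1, 1, 3, 4, 8, 9, 10, 12, 13, 17, 22}
|A + B| = 12

A + B = {-3, -1, 1, 3, 4, 8, 9, 10, 12, 13, 17, 22}


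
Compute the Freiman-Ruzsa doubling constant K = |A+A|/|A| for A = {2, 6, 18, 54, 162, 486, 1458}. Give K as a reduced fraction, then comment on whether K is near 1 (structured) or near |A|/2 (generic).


|A| = 7.
Compute A + A by enumerating all 49 pairs.
A + A = {4, 8, 12, 20, 24, 36, 56, 60, 72, 108, 164, 168, 180, 216, 324, 488, 492, 504, 540, 648, 972, 1460, 1464, 1476, 1512, 1620, 1944, 2916}, so |A + A| = 28.
K = |A + A| / |A| = 28/7 = 4/1 ≈ 4.0000.
Reference: AP of size 7 gives K = 13/7 ≈ 1.8571; a fully generic set of size 7 gives K ≈ 4.0000.

|A| = 7, |A + A| = 28, K = 28/7 = 4/1.


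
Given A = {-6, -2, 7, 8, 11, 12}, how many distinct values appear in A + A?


A + A = {a + a' : a, a' ∈ A}; |A| = 6.
General bounds: 2|A| - 1 ≤ |A + A| ≤ |A|(|A|+1)/2, i.e. 11 ≤ |A + A| ≤ 21.
Lower bound 2|A|-1 is attained iff A is an arithmetic progression.
Enumerate sums a + a' for a ≤ a' (symmetric, so this suffices):
a = -6: -6+-6=-12, -6+-2=-8, -6+7=1, -6+8=2, -6+11=5, -6+12=6
a = -2: -2+-2=-4, -2+7=5, -2+8=6, -2+11=9, -2+12=10
a = 7: 7+7=14, 7+8=15, 7+11=18, 7+12=19
a = 8: 8+8=16, 8+11=19, 8+12=20
a = 11: 11+11=22, 11+12=23
a = 12: 12+12=24
Distinct sums: {-12, -8, -4, 1, 2, 5, 6, 9, 10, 14, 15, 16, 18, 19, 20, 22, 23, 24}
|A + A| = 18

|A + A| = 18


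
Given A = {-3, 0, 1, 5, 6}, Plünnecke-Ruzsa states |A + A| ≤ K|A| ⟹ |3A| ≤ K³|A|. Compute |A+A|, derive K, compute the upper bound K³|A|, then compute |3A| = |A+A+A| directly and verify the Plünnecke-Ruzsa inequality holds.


|A| = 5.
Step 1: Compute A + A by enumerating all 25 pairs.
A + A = {-6, -3, -2, 0, 1, 2, 3, 5, 6, 7, 10, 11, 12}, so |A + A| = 13.
Step 2: Doubling constant K = |A + A|/|A| = 13/5 = 13/5 ≈ 2.6000.
Step 3: Plünnecke-Ruzsa gives |3A| ≤ K³·|A| = (2.6000)³ · 5 ≈ 87.8800.
Step 4: Compute 3A = A + A + A directly by enumerating all triples (a,b,c) ∈ A³; |3A| = 24.
Step 5: Check 24 ≤ 87.8800? Yes ✓.

K = 13/5, Plünnecke-Ruzsa bound K³|A| ≈ 87.8800, |3A| = 24, inequality holds.


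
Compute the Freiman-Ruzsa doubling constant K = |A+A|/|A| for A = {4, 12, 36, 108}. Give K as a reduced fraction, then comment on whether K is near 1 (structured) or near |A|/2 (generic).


|A| = 4.
Compute A + A by enumerating all 16 pairs.
A + A = {8, 16, 24, 40, 48, 72, 112, 120, 144, 216}, so |A + A| = 10.
K = |A + A| / |A| = 10/4 = 5/2 ≈ 2.5000.
Reference: AP of size 4 gives K = 7/4 ≈ 1.7500; a fully generic set of size 4 gives K ≈ 2.5000.

|A| = 4, |A + A| = 10, K = 10/4 = 5/2.


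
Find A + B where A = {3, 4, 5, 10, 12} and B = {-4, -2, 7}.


A + B = {a + b : a ∈ A, b ∈ B}.
Enumerate all |A|·|B| = 5·3 = 15 pairs (a, b) and collect distinct sums.
a = 3: 3+-4=-1, 3+-2=1, 3+7=10
a = 4: 4+-4=0, 4+-2=2, 4+7=11
a = 5: 5+-4=1, 5+-2=3, 5+7=12
a = 10: 10+-4=6, 10+-2=8, 10+7=17
a = 12: 12+-4=8, 12+-2=10, 12+7=19
Collecting distinct sums: A + B = {-1, 0, 1, 2, 3, 6, 8, 10, 11, 12, 17, 19}
|A + B| = 12

A + B = {-1, 0, 1, 2, 3, 6, 8, 10, 11, 12, 17, 19}
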